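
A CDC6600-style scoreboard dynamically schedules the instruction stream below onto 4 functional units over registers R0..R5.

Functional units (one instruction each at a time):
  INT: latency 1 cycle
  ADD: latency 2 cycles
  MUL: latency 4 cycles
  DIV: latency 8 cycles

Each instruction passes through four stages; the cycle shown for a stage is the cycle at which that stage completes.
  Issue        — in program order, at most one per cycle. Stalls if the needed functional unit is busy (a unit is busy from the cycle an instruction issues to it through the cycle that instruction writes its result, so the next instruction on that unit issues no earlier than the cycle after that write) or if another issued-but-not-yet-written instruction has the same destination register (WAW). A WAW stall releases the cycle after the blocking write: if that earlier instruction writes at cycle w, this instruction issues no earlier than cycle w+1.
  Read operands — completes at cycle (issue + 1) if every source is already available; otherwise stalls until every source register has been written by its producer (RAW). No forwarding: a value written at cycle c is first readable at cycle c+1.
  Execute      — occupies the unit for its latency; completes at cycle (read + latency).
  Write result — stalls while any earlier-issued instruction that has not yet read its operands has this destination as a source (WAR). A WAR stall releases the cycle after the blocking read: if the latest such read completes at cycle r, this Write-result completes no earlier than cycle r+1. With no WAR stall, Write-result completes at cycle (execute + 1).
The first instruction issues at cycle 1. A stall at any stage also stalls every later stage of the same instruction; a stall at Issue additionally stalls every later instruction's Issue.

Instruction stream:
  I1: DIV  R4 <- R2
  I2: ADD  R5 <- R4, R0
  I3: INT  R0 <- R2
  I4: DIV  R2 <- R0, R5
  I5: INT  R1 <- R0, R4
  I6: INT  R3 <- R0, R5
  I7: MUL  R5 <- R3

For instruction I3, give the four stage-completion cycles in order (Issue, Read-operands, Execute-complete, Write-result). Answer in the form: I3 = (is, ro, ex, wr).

c1: I1→DIV
c2: I1 RO; I2→ADD
c3: I3→INT
c4: I3 RO
c5: I3 EX
c10: I1 EX
c11: I1 WR R4
c12: I2 RO; I4→DIV
c13: I3 WR R0
c14: I2 EX; I5→INT
c15: I2 WR R5; I5 RO
c16: I4 RO; I5 EX
c17: I5 WR R1
c18: I6→INT
c19: I6 RO; I7→MUL
c20: I6 EX
c21: I6 WR R3
c22: I7 RO
c24: I4 EX
c25: I4 WR R2
c26: I7 EX
c27: I7 WR R5

I3 = (3, 4, 5, 13)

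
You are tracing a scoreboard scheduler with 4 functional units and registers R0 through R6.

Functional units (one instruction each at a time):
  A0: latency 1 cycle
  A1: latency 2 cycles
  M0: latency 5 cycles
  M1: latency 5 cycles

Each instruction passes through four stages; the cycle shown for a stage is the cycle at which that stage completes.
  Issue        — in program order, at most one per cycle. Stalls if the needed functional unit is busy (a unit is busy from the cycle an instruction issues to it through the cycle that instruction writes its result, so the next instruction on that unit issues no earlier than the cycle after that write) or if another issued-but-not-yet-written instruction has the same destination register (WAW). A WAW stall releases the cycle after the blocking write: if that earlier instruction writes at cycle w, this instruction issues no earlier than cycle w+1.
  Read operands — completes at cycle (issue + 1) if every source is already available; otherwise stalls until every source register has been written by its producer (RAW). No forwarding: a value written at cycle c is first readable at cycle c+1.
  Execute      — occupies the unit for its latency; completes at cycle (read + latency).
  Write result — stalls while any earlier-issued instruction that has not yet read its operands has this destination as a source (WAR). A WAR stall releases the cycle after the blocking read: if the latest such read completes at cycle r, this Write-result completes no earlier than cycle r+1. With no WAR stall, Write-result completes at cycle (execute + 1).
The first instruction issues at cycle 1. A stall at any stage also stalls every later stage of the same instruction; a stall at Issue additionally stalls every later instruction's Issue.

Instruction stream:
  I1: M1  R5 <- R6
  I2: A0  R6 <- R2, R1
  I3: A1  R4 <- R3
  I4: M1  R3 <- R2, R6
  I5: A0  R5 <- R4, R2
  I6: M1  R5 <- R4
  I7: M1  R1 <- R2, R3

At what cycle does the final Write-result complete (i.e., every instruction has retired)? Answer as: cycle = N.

[1] I1 issues→M1
[2] I1 reads | I2 issues→A0
[3] I2 reads | I3 issues→A1
[4] I2 exec-done | I3 reads
[5] I2 writes R6
[6] I3 exec-done
[7] I1 exec-done | I3 writes R4
[8] I1 writes R5
[9] I4 issues→M1
[10] I4 reads | I5 issues→A0
[11] I5 reads
[12] I5 exec-done
[13] I5 writes R5
[15] I4 exec-done
[16] I4 writes R3
[17] I6 issues→M1
[18] I6 reads
[23] I6 exec-done
[24] I6 writes R5
[25] I7 issues→M1
[26] I7 reads
[31] I7 exec-done
[32] I7 writes R1

cycle = 32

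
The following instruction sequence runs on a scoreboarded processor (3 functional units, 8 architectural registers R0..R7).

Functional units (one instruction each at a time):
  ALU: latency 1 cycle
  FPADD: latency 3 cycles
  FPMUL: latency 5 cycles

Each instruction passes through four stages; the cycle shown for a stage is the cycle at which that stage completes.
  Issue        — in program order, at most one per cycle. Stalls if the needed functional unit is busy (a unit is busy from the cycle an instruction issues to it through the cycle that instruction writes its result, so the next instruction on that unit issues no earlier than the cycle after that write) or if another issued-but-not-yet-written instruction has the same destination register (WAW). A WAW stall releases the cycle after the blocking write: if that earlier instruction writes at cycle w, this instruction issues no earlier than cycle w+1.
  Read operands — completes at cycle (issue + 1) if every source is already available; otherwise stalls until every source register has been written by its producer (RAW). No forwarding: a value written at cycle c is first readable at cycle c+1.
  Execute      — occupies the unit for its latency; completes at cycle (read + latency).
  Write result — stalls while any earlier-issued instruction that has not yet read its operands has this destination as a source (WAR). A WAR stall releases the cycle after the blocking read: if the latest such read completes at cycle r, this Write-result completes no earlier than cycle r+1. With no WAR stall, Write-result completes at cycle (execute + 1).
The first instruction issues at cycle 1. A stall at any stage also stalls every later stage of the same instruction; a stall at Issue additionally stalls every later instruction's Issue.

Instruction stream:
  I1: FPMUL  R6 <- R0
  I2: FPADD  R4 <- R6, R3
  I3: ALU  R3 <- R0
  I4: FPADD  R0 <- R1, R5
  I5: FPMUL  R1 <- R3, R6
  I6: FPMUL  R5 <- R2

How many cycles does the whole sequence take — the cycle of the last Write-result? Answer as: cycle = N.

I1: IS=1 RO=2 EX=7 WR=8
I2: IS=2 RO=9 EX=12 WR=13  [RAW R6: wait I1 write@8]
I3: IS=3 RO=4 EX=5 WR=10  [WAR R3: wait I2 read@9]
I4: IS=14 RO=15 EX=18 WR=19  [struct: FPADD busy until I2 writes@13]
I5: IS=15 RO=16 EX=21 WR=22
I6: IS=23 RO=24 EX=29 WR=30  [struct: FPMUL busy until I5 writes@22]

cycle = 30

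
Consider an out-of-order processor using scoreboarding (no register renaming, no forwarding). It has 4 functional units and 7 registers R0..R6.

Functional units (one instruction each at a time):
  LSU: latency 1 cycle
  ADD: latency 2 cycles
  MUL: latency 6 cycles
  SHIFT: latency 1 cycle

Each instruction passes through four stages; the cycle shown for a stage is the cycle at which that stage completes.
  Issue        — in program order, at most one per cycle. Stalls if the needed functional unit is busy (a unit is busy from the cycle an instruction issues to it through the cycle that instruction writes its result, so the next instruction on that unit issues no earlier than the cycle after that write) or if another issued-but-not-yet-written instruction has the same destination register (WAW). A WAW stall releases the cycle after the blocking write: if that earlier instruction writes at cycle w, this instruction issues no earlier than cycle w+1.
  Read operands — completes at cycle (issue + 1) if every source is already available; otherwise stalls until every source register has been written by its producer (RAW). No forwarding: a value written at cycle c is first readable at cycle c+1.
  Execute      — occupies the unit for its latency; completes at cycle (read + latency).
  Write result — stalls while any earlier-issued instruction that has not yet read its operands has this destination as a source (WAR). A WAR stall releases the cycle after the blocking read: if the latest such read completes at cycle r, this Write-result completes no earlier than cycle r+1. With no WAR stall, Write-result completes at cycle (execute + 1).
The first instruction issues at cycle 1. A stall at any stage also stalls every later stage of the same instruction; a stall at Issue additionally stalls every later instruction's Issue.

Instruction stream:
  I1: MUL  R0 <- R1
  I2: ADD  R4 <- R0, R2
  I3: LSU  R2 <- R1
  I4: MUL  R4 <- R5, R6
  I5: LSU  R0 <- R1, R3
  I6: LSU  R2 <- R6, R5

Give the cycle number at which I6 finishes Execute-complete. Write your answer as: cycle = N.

cycle = 21

  I1 | 1 | 2 | 8 | 9
  I2 | 2 | 10 | 12 | 13   RAW R0: wait I1 write@9
  I3 | 3 | 4 | 5 | 11   WAR R2: wait I2 read@10
  I4 | 14 | 15 | 21 | 22   WAW R4: wait I2 write@13
  I5 | 15 | 16 | 17 | 18
  I6 | 19 | 20 | 21 | 22   struct: LSU busy until I5 writes@18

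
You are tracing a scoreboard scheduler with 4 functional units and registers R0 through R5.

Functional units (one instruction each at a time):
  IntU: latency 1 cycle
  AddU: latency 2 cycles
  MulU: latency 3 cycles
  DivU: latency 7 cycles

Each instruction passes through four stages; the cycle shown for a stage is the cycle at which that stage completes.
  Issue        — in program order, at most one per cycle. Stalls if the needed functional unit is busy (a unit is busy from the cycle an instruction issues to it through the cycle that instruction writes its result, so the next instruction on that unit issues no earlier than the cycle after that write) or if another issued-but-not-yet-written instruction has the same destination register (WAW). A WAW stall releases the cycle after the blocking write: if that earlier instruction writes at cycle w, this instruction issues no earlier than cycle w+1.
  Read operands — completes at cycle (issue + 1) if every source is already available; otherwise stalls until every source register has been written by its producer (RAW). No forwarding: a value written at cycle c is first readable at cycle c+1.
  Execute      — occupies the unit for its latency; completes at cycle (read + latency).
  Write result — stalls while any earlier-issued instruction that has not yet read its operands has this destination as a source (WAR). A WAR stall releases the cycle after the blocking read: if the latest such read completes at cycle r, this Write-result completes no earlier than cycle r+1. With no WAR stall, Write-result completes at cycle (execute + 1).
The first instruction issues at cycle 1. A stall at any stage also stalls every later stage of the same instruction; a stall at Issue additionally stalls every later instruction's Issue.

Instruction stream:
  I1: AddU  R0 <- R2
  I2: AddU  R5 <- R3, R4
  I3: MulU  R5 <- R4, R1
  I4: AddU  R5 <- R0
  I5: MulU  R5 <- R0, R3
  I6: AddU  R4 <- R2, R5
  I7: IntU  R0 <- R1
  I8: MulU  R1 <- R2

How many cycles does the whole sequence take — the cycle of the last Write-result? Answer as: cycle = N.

cycle 1: issue I1 (AddU)
cycle 2: I1 read-ops
cycle 4: I1 finished on AddU
cycle 5: I1→R0
cycle 6: issue I2 (AddU)
cycle 7: I2 read-ops
cycle 9: I2 finished on AddU
cycle 10: I2→R5
cycle 11: issue I3 (MulU)
cycle 12: I3 read-ops
cycle 15: I3 finished on MulU
cycle 16: I3→R5
cycle 17: issue I4 (AddU)
cycle 18: I4 read-ops
cycle 20: I4 finished on AddU
cycle 21: I4→R5
cycle 22: issue I5 (MulU)
cycle 23: I5 read-ops | issue I6 (AddU)
cycle 24: issue I7 (IntU)
cycle 25: I7 read-ops
cycle 26: I5 finished on MulU | I7 finished on IntU
cycle 27: I5→R5 | I7→R0
cycle 28: I6 read-ops | issue I8 (MulU)
cycle 29: I8 read-ops
cycle 30: I6 finished on AddU
cycle 31: I6→R4
cycle 32: I8 finished on MulU
cycle 33: I8→R1

cycle = 33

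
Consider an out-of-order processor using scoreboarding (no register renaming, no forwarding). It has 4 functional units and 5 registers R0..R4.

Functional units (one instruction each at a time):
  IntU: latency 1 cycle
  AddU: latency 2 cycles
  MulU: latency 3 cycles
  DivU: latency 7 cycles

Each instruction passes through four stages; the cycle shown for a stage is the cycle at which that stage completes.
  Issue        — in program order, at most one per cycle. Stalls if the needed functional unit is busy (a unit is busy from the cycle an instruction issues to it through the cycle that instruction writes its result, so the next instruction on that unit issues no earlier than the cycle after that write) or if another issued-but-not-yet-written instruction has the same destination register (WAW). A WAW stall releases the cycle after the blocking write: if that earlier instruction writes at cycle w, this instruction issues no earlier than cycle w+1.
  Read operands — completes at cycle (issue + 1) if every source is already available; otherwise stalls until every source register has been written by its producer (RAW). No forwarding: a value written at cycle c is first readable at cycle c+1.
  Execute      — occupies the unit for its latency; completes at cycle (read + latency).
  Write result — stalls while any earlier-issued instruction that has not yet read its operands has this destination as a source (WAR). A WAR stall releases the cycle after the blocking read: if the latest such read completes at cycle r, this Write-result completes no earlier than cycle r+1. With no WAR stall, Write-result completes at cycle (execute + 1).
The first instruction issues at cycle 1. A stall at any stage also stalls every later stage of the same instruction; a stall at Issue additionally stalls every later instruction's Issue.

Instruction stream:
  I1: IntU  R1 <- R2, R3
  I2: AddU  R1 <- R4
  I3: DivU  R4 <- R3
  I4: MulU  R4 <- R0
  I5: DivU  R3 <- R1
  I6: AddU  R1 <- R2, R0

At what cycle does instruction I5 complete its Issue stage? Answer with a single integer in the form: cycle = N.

cycle = 17

[1] I1 issues→IntU
[2] I1 reads
[3] I1 exec-done
[4] I1 writes R1
[5] I2 issues→AddU
[6] I2 reads, I3 issues→DivU
[7] I3 reads
[8] I2 exec-done
[9] I2 writes R1
[14] I3 exec-done
[15] I3 writes R4
[16] I4 issues→MulU
[17] I4 reads, I5 issues→DivU
[18] I5 reads, I6 issues→AddU
[19] I6 reads
[20] I4 exec-done
[21] I4 writes R4, I6 exec-done
[22] I6 writes R1
[25] I5 exec-done
[26] I5 writes R3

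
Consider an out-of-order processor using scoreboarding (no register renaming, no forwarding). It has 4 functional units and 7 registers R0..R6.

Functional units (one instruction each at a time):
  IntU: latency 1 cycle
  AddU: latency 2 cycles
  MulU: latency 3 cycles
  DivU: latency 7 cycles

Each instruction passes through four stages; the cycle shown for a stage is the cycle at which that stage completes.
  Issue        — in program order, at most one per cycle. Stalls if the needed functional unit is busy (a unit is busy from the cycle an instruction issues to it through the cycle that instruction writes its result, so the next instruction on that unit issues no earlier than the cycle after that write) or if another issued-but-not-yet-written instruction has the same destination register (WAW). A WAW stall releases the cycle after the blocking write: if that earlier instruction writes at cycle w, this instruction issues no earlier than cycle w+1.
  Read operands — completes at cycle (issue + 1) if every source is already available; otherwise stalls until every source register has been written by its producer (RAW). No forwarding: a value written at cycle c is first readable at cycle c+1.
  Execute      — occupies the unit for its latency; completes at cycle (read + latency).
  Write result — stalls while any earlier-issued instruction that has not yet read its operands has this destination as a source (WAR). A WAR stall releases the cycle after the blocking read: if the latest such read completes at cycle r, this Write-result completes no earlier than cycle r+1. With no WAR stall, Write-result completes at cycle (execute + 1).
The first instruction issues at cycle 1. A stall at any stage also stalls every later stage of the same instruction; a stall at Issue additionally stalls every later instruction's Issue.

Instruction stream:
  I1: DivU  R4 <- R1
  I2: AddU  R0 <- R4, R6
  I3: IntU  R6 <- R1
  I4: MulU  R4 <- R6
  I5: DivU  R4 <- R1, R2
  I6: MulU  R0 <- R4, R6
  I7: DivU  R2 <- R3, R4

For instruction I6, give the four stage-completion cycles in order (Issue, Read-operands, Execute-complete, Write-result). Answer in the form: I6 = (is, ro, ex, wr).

c1: issue I1 (DivU)
c2: I1 read-ops; issue I2 (AddU)
c3: issue I3 (IntU)
c4: I3 read-ops
c5: I3 finished on IntU
c9: I1 finished on DivU
c10: I1→R4
c11: I2 read-ops; issue I4 (MulU)
c12: I3→R6
c13: I2 finished on AddU; I4 read-ops
c14: I2→R0
c16: I4 finished on MulU
c17: I4→R4
c18: issue I5 (DivU)
c19: I5 read-ops; issue I6 (MulU)
c26: I5 finished on DivU
c27: I5→R4
c28: I6 read-ops; issue I7 (DivU)
c29: I7 read-ops
c31: I6 finished on MulU
c32: I6→R0
c36: I7 finished on DivU
c37: I7→R2

I6 = (19, 28, 31, 32)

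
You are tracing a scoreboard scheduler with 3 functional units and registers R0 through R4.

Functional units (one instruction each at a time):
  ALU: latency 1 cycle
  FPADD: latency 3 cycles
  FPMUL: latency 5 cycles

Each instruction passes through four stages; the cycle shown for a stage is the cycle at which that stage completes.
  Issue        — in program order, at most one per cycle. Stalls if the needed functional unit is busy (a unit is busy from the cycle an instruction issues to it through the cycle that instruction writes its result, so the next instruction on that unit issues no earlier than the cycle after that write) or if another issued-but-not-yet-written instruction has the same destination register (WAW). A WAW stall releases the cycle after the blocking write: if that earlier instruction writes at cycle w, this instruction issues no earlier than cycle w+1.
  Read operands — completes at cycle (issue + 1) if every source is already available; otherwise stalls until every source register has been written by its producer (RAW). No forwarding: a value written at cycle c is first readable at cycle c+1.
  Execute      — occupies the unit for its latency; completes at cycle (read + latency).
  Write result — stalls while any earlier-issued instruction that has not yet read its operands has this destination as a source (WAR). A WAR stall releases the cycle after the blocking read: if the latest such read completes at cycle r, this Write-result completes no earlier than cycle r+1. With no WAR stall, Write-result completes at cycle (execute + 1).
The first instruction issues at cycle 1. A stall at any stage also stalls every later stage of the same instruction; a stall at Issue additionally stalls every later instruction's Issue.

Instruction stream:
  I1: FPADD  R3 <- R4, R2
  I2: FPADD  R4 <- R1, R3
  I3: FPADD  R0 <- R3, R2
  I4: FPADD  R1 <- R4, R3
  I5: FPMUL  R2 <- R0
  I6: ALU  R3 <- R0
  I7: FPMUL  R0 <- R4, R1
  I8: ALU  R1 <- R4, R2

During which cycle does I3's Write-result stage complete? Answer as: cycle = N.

1) issue 1, read 2, done 5, write 6
2) issue 7, read 8, done 11, write 12  <struct: FPADD busy until I1 writes@6>
3) issue 13, read 14, done 17, write 18  <struct: FPADD busy until I2 writes@12>
4) issue 19, read 20, done 23, write 24  <struct: FPADD busy until I3 writes@18>
5) issue 20, read 21, done 26, write 27
6) issue 21, read 22, done 23, write 24
7) issue 28, read 29, done 34, write 35  <struct: FPMUL busy until I5 writes@27>
8) issue 29, read 30, done 31, write 32

cycle = 18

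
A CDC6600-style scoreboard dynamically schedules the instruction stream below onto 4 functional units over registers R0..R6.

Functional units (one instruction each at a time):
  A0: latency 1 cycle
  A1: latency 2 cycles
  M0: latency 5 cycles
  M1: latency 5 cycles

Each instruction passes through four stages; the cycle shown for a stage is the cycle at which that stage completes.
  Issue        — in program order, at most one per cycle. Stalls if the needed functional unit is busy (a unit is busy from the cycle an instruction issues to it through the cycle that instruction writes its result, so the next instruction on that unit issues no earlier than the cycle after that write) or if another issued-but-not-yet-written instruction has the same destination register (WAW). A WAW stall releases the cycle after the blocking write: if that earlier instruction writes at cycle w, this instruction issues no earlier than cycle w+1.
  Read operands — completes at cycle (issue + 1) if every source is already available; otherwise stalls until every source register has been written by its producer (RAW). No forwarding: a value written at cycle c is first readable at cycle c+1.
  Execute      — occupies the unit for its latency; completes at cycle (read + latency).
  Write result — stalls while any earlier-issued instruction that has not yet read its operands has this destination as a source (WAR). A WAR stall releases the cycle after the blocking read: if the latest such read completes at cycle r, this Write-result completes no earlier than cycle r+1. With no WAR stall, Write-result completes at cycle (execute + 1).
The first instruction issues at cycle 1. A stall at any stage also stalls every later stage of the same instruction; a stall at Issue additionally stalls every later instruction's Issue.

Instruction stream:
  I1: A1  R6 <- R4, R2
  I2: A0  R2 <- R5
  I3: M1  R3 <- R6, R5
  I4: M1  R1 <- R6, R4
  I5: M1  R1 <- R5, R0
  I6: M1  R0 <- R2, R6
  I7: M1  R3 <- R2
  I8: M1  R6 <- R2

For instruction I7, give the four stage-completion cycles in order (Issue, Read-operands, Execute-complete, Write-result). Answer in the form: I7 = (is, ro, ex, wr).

I7 = (37, 38, 43, 44)

I1 -> (1, 2, 4, 5)
I2 -> (2, 3, 4, 5)
I3 -> (3, 6, 11, 12)  // RAW R6: wait I1 write@5
I4 -> (13, 14, 19, 20)  // struct: M1 busy until I3 writes@12
I5 -> (21, 22, 27, 28)  // struct: M1 busy until I4 writes@20
I6 -> (29, 30, 35, 36)  // struct: M1 busy until I5 writes@28
I7 -> (37, 38, 43, 44)  // struct: M1 busy until I6 writes@36
I8 -> (45, 46, 51, 52)  // struct: M1 busy until I7 writes@44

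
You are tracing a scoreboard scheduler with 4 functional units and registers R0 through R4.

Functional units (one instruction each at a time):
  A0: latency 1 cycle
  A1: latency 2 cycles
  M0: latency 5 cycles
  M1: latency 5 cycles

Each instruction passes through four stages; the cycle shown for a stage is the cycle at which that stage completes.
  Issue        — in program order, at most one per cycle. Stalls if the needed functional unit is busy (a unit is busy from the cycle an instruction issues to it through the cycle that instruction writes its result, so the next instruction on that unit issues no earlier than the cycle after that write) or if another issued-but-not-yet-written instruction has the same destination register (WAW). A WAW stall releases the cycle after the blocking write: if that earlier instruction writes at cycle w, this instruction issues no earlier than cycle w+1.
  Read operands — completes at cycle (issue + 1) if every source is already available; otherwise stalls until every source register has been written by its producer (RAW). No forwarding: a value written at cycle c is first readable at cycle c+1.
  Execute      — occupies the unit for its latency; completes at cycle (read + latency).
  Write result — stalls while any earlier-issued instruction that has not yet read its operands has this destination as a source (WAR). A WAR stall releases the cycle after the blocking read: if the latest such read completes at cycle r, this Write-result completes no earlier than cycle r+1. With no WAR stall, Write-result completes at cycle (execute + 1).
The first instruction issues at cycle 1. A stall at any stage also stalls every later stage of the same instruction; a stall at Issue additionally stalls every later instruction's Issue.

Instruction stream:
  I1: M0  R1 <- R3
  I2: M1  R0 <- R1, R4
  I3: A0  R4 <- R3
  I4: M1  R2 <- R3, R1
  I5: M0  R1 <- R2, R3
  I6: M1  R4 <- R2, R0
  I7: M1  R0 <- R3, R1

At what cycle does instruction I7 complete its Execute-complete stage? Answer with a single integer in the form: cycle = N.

[1] I1 dispatched to M0
[2] I1 operands ready | I2 dispatched to M1
[3] I3 dispatched to A0
[4] I3 operands ready
[5] I3 complete
[7] I1 complete
[8] R1←I1
[9] I2 operands ready
[10] R4←I3
[14] I2 complete
[15] R0←I2
[16] I4 dispatched to M1
[17] I4 operands ready | I5 dispatched to M0
[22] I4 complete
[23] R2←I4
[24] I5 operands ready | I6 dispatched to M1
[25] I6 operands ready
[29] I5 complete
[30] R1←I5 | I6 complete
[31] R4←I6
[32] I7 dispatched to M1
[33] I7 operands ready
[38] I7 complete
[39] R0←I7

cycle = 38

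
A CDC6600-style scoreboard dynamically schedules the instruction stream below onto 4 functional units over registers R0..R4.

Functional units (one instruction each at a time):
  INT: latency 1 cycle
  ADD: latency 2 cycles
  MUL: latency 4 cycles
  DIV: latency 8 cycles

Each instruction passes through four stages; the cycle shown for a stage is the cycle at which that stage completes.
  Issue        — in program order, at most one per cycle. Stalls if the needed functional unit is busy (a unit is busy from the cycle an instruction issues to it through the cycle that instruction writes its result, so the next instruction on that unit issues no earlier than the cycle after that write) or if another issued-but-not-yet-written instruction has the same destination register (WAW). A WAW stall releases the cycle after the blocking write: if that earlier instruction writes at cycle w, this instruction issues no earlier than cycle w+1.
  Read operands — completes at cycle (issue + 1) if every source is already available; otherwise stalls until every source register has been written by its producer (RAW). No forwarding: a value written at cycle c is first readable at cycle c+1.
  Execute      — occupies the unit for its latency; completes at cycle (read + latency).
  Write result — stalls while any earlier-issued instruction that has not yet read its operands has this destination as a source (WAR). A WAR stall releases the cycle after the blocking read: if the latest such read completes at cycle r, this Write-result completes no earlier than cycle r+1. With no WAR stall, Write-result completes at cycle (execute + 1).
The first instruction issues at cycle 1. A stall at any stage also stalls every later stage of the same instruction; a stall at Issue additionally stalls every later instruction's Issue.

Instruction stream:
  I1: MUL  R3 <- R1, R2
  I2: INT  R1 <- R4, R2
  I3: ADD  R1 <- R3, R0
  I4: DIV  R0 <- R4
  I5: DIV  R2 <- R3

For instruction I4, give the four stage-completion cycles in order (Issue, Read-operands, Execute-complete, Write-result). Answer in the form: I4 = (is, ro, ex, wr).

I1 -> (1, 2, 6, 7)
I2 -> (2, 3, 4, 5)
I3 -> (6, 8, 10, 11)  // WAW R1: wait I2 write@5, RAW R3: wait I1 write@7
I4 -> (7, 8, 16, 17)
I5 -> (18, 19, 27, 28)  // struct: DIV busy until I4 writes@17

I4 = (7, 8, 16, 17)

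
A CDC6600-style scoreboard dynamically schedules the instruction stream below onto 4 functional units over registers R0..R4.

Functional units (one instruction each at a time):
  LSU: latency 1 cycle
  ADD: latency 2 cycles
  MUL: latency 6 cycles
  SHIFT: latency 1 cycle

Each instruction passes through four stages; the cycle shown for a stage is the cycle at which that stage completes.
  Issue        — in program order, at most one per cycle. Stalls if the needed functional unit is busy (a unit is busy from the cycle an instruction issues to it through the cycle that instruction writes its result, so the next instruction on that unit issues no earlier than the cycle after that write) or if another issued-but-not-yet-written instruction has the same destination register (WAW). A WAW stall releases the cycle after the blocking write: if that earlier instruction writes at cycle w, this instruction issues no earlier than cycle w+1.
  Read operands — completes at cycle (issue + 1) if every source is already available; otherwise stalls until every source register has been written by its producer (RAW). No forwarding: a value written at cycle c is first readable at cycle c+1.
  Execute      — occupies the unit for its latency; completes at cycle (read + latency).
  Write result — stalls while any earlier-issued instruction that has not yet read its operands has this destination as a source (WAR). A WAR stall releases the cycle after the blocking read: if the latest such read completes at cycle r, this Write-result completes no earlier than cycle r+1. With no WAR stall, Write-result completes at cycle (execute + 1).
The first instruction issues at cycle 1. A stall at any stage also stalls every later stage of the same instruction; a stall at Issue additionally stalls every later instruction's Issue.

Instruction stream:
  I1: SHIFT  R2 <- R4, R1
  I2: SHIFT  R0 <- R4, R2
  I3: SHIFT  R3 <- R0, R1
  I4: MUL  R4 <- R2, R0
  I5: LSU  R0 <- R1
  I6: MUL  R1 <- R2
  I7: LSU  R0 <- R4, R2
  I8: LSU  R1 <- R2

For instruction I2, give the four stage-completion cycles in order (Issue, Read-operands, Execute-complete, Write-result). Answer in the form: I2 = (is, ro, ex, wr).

I2 = (5, 6, 7, 8)

c1: I1 issues→SHIFT
c2: I1 reads
c3: I1 exec-done
c4: I1 writes R2
c5: I2 issues→SHIFT
c6: I2 reads
c7: I2 exec-done
c8: I2 writes R0
c9: I3 issues→SHIFT
c10: I3 reads · I4 issues→MUL
c11: I3 exec-done · I4 reads · I5 issues→LSU
c12: I3 writes R3 · I5 reads
c13: I5 exec-done
c14: I5 writes R0
c17: I4 exec-done
c18: I4 writes R4
c19: I6 issues→MUL
c20: I6 reads · I7 issues→LSU
c21: I7 reads
c22: I7 exec-done
c23: I7 writes R0
c26: I6 exec-done
c27: I6 writes R1
c28: I8 issues→LSU
c29: I8 reads
c30: I8 exec-done
c31: I8 writes R1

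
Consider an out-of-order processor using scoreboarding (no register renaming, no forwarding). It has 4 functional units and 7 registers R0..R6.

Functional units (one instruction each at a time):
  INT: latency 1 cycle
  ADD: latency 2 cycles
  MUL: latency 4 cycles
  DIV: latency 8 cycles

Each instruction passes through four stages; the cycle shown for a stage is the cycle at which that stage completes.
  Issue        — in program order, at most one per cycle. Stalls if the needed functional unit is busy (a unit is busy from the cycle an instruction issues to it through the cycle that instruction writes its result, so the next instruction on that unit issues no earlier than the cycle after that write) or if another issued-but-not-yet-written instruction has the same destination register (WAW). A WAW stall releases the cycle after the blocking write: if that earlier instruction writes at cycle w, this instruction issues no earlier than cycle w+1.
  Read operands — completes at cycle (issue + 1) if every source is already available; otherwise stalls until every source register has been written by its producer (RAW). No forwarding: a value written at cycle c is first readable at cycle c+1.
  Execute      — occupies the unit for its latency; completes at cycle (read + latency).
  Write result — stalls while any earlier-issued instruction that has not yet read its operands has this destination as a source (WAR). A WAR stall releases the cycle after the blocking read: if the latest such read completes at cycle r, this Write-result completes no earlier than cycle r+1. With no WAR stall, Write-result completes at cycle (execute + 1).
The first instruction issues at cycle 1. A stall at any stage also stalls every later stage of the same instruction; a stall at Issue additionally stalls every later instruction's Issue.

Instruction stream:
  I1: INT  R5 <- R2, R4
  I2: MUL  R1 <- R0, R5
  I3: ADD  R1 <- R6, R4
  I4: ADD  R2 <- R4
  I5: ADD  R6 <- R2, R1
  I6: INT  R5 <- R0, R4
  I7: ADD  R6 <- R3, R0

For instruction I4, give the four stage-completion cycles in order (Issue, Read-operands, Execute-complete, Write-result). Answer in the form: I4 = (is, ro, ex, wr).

I4 = (16, 17, 19, 20)

I1: IS=1 RO=2 EX=3 WR=4
I2: IS=2 RO=5 EX=9 WR=10  [RAW R5: wait I1 write@4]
I3: IS=11 RO=12 EX=14 WR=15  [WAW R1: wait I2 write@10]
I4: IS=16 RO=17 EX=19 WR=20  [struct: ADD busy until I3 writes@15]
I5: IS=21 RO=22 EX=24 WR=25  [struct: ADD busy until I4 writes@20]
I6: IS=22 RO=23 EX=24 WR=25
I7: IS=26 RO=27 EX=29 WR=30  [struct: ADD busy until I5 writes@25]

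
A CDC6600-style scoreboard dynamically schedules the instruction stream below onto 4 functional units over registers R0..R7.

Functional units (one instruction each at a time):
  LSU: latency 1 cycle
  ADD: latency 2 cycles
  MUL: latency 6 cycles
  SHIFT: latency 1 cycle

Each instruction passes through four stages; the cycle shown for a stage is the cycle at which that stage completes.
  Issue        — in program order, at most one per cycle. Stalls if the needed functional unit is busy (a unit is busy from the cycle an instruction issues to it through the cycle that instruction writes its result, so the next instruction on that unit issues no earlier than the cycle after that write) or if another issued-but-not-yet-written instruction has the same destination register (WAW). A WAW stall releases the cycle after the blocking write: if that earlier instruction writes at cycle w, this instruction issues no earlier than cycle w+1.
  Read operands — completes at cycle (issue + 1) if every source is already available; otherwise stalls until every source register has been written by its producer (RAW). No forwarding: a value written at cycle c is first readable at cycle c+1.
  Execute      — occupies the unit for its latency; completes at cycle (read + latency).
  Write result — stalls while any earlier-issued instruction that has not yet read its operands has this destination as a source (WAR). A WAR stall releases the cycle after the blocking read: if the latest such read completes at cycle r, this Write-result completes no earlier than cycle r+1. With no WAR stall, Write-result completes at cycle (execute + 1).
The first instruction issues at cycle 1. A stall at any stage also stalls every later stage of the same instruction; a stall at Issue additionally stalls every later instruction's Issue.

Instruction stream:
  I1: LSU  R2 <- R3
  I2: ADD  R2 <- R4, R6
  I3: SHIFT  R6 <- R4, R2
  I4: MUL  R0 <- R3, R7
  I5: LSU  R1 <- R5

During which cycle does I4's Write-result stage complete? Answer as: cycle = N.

c1: I1 dispatched to LSU
c2: I1 operands ready
c3: I1 complete
c4: R2←I1
c5: I2 dispatched to ADD
c6: I2 operands ready, I3 dispatched to SHIFT
c7: I4 dispatched to MUL
c8: I2 complete, I4 operands ready, I5 dispatched to LSU
c9: R2←I2, I5 operands ready
c10: I3 operands ready, I5 complete
c11: I3 complete, R1←I5
c12: R6←I3
c14: I4 complete
c15: R0←I4

cycle = 15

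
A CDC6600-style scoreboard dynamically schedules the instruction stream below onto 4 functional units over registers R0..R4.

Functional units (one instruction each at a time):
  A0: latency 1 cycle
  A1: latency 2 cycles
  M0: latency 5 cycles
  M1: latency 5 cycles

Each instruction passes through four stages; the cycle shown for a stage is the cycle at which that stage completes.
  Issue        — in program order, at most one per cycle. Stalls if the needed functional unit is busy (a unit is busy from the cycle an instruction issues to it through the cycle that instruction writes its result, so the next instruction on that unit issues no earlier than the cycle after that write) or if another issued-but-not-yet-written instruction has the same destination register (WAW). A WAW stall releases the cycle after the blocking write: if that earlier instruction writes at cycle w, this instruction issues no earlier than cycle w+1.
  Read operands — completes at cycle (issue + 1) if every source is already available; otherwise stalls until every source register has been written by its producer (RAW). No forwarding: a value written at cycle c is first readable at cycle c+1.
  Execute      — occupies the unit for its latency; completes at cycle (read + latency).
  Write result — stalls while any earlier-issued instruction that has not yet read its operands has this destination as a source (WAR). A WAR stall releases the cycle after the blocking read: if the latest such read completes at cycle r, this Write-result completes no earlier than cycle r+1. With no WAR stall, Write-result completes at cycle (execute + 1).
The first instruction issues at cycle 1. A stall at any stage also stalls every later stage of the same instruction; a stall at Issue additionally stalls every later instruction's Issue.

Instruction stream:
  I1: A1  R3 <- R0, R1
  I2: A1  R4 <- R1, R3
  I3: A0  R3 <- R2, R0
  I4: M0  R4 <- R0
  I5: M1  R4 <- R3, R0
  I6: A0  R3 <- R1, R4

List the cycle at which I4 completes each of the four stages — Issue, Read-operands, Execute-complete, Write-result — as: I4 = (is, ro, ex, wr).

I4 = (11, 12, 17, 18)

t=1  I1 issues→A1
t=2  I1 reads
t=4  I1 exec-done
t=5  I1 writes R3
t=6  I2 issues→A1
t=7  I2 reads, I3 issues→A0
t=8  I3 reads
t=9  I2 exec-done, I3 exec-done
t=10  I2 writes R4, I3 writes R3
t=11  I4 issues→M0
t=12  I4 reads
t=17  I4 exec-done
t=18  I4 writes R4
t=19  I5 issues→M1
t=20  I5 reads, I6 issues→A0
t=25  I5 exec-done
t=26  I5 writes R4
t=27  I6 reads
t=28  I6 exec-done
t=29  I6 writes R3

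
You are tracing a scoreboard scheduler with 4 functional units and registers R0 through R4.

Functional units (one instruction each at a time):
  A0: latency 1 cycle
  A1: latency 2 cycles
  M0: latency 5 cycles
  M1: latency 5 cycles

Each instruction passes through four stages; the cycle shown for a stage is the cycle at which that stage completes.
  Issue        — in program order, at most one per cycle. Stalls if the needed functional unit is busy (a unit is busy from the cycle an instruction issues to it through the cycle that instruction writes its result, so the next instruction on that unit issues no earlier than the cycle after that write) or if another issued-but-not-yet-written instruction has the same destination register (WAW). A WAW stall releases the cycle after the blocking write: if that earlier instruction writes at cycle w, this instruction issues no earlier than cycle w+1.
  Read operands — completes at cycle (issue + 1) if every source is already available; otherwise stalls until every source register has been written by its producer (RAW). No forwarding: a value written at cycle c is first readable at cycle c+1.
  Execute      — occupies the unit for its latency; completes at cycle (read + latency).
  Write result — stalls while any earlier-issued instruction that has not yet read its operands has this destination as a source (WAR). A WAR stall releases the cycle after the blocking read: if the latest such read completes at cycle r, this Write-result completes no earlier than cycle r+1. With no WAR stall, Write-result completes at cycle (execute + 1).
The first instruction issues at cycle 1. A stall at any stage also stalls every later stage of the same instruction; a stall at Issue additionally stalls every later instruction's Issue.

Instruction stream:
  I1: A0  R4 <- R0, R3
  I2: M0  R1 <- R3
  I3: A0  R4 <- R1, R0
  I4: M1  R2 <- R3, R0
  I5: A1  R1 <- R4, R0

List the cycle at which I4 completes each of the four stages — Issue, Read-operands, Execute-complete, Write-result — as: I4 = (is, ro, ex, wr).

I4 = (6, 7, 12, 13)

[1] I1 issues→A0
[2] I1 reads | I2 issues→M0
[3] I1 exec-done | I2 reads
[4] I1 writes R4
[5] I3 issues→A0
[6] I4 issues→M1
[7] I4 reads
[8] I2 exec-done
[9] I2 writes R1
[10] I3 reads | I5 issues→A1
[11] I3 exec-done
[12] I3 writes R4 | I4 exec-done
[13] I4 writes R2 | I5 reads
[15] I5 exec-done
[16] I5 writes R1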